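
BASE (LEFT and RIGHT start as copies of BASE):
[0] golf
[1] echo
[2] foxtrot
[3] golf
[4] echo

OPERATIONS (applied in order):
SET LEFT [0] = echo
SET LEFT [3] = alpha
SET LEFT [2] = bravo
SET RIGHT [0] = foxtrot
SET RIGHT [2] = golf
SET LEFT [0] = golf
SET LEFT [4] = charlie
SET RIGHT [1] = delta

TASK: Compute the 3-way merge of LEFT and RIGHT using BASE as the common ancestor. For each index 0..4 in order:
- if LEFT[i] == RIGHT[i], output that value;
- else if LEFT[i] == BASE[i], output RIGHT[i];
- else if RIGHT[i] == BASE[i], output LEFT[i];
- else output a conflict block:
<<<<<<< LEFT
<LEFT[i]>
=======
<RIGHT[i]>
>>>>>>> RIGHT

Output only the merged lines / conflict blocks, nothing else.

Answer: foxtrot
delta
<<<<<<< LEFT
bravo
=======
golf
>>>>>>> RIGHT
alpha
charlie

Derivation:
Final LEFT:  [golf, echo, bravo, alpha, charlie]
Final RIGHT: [foxtrot, delta, golf, golf, echo]
i=0: L=golf=BASE, R=foxtrot -> take RIGHT -> foxtrot
i=1: L=echo=BASE, R=delta -> take RIGHT -> delta
i=2: BASE=foxtrot L=bravo R=golf all differ -> CONFLICT
i=3: L=alpha, R=golf=BASE -> take LEFT -> alpha
i=4: L=charlie, R=echo=BASE -> take LEFT -> charlie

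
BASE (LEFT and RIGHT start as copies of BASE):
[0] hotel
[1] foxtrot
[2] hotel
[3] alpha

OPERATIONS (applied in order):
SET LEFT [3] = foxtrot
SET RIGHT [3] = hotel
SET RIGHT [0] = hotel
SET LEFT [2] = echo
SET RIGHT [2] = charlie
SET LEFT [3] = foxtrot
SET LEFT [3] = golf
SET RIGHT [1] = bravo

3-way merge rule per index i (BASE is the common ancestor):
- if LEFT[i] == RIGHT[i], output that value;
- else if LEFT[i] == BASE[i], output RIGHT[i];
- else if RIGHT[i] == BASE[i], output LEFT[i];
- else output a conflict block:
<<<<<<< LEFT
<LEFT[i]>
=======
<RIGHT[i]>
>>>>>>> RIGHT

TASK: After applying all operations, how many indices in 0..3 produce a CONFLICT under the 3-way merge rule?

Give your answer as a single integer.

Answer: 2

Derivation:
Final LEFT:  [hotel, foxtrot, echo, golf]
Final RIGHT: [hotel, bravo, charlie, hotel]
i=0: L=hotel R=hotel -> agree -> hotel
i=1: L=foxtrot=BASE, R=bravo -> take RIGHT -> bravo
i=2: BASE=hotel L=echo R=charlie all differ -> CONFLICT
i=3: BASE=alpha L=golf R=hotel all differ -> CONFLICT
Conflict count: 2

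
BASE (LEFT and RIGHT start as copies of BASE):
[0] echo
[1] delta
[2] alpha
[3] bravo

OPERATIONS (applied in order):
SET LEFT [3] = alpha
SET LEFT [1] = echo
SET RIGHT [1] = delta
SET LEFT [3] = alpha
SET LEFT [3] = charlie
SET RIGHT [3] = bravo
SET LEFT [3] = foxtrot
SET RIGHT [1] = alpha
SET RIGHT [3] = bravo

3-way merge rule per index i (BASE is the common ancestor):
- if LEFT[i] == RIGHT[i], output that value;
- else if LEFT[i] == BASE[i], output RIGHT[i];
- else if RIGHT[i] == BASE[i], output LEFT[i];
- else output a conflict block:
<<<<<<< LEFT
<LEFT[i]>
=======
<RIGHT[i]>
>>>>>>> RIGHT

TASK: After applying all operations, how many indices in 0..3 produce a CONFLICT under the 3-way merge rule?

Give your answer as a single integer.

Final LEFT:  [echo, echo, alpha, foxtrot]
Final RIGHT: [echo, alpha, alpha, bravo]
i=0: L=echo R=echo -> agree -> echo
i=1: BASE=delta L=echo R=alpha all differ -> CONFLICT
i=2: L=alpha R=alpha -> agree -> alpha
i=3: L=foxtrot, R=bravo=BASE -> take LEFT -> foxtrot
Conflict count: 1

Answer: 1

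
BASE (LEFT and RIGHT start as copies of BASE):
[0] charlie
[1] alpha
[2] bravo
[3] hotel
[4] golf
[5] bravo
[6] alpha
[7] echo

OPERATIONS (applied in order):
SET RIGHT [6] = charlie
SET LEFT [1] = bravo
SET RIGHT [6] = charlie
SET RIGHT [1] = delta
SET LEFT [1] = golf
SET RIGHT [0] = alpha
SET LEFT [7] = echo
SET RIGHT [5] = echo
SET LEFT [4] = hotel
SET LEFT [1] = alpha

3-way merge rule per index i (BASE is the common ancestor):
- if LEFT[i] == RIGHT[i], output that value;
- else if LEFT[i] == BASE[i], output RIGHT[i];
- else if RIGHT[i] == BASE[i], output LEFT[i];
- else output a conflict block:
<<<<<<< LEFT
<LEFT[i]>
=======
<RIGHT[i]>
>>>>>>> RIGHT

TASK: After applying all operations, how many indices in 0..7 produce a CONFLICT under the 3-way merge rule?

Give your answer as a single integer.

Final LEFT:  [charlie, alpha, bravo, hotel, hotel, bravo, alpha, echo]
Final RIGHT: [alpha, delta, bravo, hotel, golf, echo, charlie, echo]
i=0: L=charlie=BASE, R=alpha -> take RIGHT -> alpha
i=1: L=alpha=BASE, R=delta -> take RIGHT -> delta
i=2: L=bravo R=bravo -> agree -> bravo
i=3: L=hotel R=hotel -> agree -> hotel
i=4: L=hotel, R=golf=BASE -> take LEFT -> hotel
i=5: L=bravo=BASE, R=echo -> take RIGHT -> echo
i=6: L=alpha=BASE, R=charlie -> take RIGHT -> charlie
i=7: L=echo R=echo -> agree -> echo
Conflict count: 0

Answer: 0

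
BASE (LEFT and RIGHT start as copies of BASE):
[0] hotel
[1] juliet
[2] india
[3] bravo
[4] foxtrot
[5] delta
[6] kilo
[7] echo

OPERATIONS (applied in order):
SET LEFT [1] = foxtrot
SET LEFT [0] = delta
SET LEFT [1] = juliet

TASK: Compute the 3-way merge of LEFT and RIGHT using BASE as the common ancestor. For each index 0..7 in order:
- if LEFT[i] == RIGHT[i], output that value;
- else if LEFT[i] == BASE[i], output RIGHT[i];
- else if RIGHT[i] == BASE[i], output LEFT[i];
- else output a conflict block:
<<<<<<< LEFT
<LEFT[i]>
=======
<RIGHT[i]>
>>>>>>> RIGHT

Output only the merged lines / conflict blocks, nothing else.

Final LEFT:  [delta, juliet, india, bravo, foxtrot, delta, kilo, echo]
Final RIGHT: [hotel, juliet, india, bravo, foxtrot, delta, kilo, echo]
i=0: L=delta, R=hotel=BASE -> take LEFT -> delta
i=1: L=juliet R=juliet -> agree -> juliet
i=2: L=india R=india -> agree -> india
i=3: L=bravo R=bravo -> agree -> bravo
i=4: L=foxtrot R=foxtrot -> agree -> foxtrot
i=5: L=delta R=delta -> agree -> delta
i=6: L=kilo R=kilo -> agree -> kilo
i=7: L=echo R=echo -> agree -> echo

Answer: delta
juliet
india
bravo
foxtrot
delta
kilo
echo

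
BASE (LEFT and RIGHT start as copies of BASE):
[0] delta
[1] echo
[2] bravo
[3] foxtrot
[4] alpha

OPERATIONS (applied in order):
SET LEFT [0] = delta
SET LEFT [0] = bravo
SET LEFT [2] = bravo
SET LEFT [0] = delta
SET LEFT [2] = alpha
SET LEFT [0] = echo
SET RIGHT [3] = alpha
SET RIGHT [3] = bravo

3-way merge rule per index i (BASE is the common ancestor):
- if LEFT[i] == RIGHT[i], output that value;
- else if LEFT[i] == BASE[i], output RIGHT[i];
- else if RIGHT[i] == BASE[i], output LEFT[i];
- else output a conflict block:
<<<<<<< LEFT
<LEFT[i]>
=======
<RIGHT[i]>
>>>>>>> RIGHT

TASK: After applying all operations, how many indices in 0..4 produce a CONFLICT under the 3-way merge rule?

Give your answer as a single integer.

Answer: 0

Derivation:
Final LEFT:  [echo, echo, alpha, foxtrot, alpha]
Final RIGHT: [delta, echo, bravo, bravo, alpha]
i=0: L=echo, R=delta=BASE -> take LEFT -> echo
i=1: L=echo R=echo -> agree -> echo
i=2: L=alpha, R=bravo=BASE -> take LEFT -> alpha
i=3: L=foxtrot=BASE, R=bravo -> take RIGHT -> bravo
i=4: L=alpha R=alpha -> agree -> alpha
Conflict count: 0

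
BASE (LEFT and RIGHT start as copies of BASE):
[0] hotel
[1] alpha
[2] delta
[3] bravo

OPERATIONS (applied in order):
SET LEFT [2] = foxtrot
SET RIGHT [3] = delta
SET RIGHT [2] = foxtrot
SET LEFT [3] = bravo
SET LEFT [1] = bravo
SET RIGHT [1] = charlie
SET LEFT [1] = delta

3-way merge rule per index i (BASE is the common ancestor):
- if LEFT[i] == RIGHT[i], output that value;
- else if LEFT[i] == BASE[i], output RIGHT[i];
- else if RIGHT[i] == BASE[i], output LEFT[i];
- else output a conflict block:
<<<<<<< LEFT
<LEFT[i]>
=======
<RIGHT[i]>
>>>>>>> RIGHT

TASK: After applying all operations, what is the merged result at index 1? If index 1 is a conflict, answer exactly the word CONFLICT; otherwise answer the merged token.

Final LEFT:  [hotel, delta, foxtrot, bravo]
Final RIGHT: [hotel, charlie, foxtrot, delta]
i=0: L=hotel R=hotel -> agree -> hotel
i=1: BASE=alpha L=delta R=charlie all differ -> CONFLICT
i=2: L=foxtrot R=foxtrot -> agree -> foxtrot
i=3: L=bravo=BASE, R=delta -> take RIGHT -> delta
Index 1 -> CONFLICT

Answer: CONFLICT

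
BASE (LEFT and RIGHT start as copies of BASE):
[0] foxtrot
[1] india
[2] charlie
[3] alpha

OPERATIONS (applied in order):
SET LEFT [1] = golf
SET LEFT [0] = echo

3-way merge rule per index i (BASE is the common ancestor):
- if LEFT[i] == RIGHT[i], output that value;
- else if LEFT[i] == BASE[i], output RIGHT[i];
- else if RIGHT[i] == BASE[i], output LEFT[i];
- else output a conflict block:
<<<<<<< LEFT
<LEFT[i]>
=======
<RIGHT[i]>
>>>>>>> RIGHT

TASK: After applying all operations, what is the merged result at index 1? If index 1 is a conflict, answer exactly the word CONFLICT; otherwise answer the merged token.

Answer: golf

Derivation:
Final LEFT:  [echo, golf, charlie, alpha]
Final RIGHT: [foxtrot, india, charlie, alpha]
i=0: L=echo, R=foxtrot=BASE -> take LEFT -> echo
i=1: L=golf, R=india=BASE -> take LEFT -> golf
i=2: L=charlie R=charlie -> agree -> charlie
i=3: L=alpha R=alpha -> agree -> alpha
Index 1 -> golf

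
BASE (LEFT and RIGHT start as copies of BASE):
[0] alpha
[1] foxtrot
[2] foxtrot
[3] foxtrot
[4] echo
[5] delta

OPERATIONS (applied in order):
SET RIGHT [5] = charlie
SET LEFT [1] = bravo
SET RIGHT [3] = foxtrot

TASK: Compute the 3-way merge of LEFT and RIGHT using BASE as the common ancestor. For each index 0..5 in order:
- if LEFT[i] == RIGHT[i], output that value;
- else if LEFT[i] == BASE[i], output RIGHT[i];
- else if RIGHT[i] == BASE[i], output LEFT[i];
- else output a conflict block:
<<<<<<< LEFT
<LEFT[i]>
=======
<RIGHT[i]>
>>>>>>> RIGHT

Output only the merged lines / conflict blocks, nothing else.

Answer: alpha
bravo
foxtrot
foxtrot
echo
charlie

Derivation:
Final LEFT:  [alpha, bravo, foxtrot, foxtrot, echo, delta]
Final RIGHT: [alpha, foxtrot, foxtrot, foxtrot, echo, charlie]
i=0: L=alpha R=alpha -> agree -> alpha
i=1: L=bravo, R=foxtrot=BASE -> take LEFT -> bravo
i=2: L=foxtrot R=foxtrot -> agree -> foxtrot
i=3: L=foxtrot R=foxtrot -> agree -> foxtrot
i=4: L=echo R=echo -> agree -> echo
i=5: L=delta=BASE, R=charlie -> take RIGHT -> charlie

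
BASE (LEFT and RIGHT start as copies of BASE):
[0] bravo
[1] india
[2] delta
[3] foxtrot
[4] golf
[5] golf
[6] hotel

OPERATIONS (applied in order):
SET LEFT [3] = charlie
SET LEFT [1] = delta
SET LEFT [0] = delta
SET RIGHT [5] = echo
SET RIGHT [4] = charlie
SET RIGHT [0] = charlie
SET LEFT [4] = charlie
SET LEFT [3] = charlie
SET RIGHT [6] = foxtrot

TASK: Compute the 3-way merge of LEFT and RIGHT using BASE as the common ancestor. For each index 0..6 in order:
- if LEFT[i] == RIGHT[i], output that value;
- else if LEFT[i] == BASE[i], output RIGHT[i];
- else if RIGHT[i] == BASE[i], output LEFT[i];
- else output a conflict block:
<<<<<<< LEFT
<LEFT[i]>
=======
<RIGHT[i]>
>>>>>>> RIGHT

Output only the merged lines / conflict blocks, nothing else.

Final LEFT:  [delta, delta, delta, charlie, charlie, golf, hotel]
Final RIGHT: [charlie, india, delta, foxtrot, charlie, echo, foxtrot]
i=0: BASE=bravo L=delta R=charlie all differ -> CONFLICT
i=1: L=delta, R=india=BASE -> take LEFT -> delta
i=2: L=delta R=delta -> agree -> delta
i=3: L=charlie, R=foxtrot=BASE -> take LEFT -> charlie
i=4: L=charlie R=charlie -> agree -> charlie
i=5: L=golf=BASE, R=echo -> take RIGHT -> echo
i=6: L=hotel=BASE, R=foxtrot -> take RIGHT -> foxtrot

Answer: <<<<<<< LEFT
delta
=======
charlie
>>>>>>> RIGHT
delta
delta
charlie
charlie
echo
foxtrot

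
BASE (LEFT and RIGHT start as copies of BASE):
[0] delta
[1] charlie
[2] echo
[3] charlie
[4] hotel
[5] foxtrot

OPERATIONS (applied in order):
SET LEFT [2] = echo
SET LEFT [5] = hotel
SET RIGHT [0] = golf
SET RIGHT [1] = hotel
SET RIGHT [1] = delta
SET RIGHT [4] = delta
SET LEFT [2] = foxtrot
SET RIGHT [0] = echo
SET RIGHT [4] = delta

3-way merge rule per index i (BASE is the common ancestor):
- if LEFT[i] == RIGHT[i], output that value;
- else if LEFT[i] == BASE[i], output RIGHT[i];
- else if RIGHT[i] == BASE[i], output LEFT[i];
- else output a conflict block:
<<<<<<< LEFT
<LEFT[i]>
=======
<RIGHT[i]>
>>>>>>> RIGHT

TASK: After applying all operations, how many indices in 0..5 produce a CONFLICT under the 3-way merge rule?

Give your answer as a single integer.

Answer: 0

Derivation:
Final LEFT:  [delta, charlie, foxtrot, charlie, hotel, hotel]
Final RIGHT: [echo, delta, echo, charlie, delta, foxtrot]
i=0: L=delta=BASE, R=echo -> take RIGHT -> echo
i=1: L=charlie=BASE, R=delta -> take RIGHT -> delta
i=2: L=foxtrot, R=echo=BASE -> take LEFT -> foxtrot
i=3: L=charlie R=charlie -> agree -> charlie
i=4: L=hotel=BASE, R=delta -> take RIGHT -> delta
i=5: L=hotel, R=foxtrot=BASE -> take LEFT -> hotel
Conflict count: 0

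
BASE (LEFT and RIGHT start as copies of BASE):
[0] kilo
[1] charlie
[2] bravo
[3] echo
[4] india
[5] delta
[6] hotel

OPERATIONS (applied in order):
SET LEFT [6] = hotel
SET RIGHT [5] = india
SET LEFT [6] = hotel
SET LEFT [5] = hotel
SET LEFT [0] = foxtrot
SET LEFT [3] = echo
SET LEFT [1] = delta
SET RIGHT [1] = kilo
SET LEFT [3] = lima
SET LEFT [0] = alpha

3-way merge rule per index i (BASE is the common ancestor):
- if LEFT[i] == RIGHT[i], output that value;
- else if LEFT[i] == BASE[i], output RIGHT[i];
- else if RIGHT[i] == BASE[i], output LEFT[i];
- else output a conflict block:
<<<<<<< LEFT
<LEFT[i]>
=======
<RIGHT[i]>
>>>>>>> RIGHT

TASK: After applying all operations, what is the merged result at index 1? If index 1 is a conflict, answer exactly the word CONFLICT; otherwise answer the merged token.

Final LEFT:  [alpha, delta, bravo, lima, india, hotel, hotel]
Final RIGHT: [kilo, kilo, bravo, echo, india, india, hotel]
i=0: L=alpha, R=kilo=BASE -> take LEFT -> alpha
i=1: BASE=charlie L=delta R=kilo all differ -> CONFLICT
i=2: L=bravo R=bravo -> agree -> bravo
i=3: L=lima, R=echo=BASE -> take LEFT -> lima
i=4: L=india R=india -> agree -> india
i=5: BASE=delta L=hotel R=india all differ -> CONFLICT
i=6: L=hotel R=hotel -> agree -> hotel
Index 1 -> CONFLICT

Answer: CONFLICT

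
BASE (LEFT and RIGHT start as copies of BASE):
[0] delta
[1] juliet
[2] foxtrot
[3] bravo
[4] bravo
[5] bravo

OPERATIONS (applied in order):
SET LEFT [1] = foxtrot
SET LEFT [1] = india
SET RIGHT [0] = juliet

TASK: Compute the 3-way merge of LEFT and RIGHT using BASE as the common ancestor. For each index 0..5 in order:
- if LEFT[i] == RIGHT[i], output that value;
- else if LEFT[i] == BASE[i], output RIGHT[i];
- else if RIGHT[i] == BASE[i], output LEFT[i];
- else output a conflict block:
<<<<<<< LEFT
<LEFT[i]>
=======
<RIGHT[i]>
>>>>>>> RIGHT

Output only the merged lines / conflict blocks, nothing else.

Final LEFT:  [delta, india, foxtrot, bravo, bravo, bravo]
Final RIGHT: [juliet, juliet, foxtrot, bravo, bravo, bravo]
i=0: L=delta=BASE, R=juliet -> take RIGHT -> juliet
i=1: L=india, R=juliet=BASE -> take LEFT -> india
i=2: L=foxtrot R=foxtrot -> agree -> foxtrot
i=3: L=bravo R=bravo -> agree -> bravo
i=4: L=bravo R=bravo -> agree -> bravo
i=5: L=bravo R=bravo -> agree -> bravo

Answer: juliet
india
foxtrot
bravo
bravo
bravo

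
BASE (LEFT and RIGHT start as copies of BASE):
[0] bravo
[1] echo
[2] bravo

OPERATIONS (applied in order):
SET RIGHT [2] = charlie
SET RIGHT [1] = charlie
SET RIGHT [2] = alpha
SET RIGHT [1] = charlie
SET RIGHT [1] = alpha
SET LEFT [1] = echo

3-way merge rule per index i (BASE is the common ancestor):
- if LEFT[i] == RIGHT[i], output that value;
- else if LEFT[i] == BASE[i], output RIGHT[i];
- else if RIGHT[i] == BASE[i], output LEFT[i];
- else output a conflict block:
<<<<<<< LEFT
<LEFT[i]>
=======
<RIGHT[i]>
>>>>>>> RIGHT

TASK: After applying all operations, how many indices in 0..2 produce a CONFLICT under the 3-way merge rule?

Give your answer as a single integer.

Final LEFT:  [bravo, echo, bravo]
Final RIGHT: [bravo, alpha, alpha]
i=0: L=bravo R=bravo -> agree -> bravo
i=1: L=echo=BASE, R=alpha -> take RIGHT -> alpha
i=2: L=bravo=BASE, R=alpha -> take RIGHT -> alpha
Conflict count: 0

Answer: 0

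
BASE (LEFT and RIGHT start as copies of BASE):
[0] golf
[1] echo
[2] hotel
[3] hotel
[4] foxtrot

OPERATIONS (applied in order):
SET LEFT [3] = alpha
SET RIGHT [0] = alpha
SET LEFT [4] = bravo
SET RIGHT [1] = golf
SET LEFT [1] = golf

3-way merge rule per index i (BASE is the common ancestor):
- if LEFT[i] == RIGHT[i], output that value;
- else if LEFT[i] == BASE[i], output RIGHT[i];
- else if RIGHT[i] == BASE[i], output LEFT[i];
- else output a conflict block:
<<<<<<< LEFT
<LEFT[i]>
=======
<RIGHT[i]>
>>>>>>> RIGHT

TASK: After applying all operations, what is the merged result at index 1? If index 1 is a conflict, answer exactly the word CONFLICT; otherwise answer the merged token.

Final LEFT:  [golf, golf, hotel, alpha, bravo]
Final RIGHT: [alpha, golf, hotel, hotel, foxtrot]
i=0: L=golf=BASE, R=alpha -> take RIGHT -> alpha
i=1: L=golf R=golf -> agree -> golf
i=2: L=hotel R=hotel -> agree -> hotel
i=3: L=alpha, R=hotel=BASE -> take LEFT -> alpha
i=4: L=bravo, R=foxtrot=BASE -> take LEFT -> bravo
Index 1 -> golf

Answer: golf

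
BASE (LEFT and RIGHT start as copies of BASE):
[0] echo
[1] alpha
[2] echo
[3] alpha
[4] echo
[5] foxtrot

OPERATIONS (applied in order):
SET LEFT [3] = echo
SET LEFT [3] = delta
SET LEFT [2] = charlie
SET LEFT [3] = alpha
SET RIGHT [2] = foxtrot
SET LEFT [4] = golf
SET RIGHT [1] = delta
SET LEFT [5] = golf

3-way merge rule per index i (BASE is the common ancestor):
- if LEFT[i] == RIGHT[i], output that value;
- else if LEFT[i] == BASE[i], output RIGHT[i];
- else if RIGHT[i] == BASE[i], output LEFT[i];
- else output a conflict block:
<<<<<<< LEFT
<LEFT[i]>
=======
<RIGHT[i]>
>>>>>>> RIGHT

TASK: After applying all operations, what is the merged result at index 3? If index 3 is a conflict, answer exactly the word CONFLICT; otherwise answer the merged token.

Answer: alpha

Derivation:
Final LEFT:  [echo, alpha, charlie, alpha, golf, golf]
Final RIGHT: [echo, delta, foxtrot, alpha, echo, foxtrot]
i=0: L=echo R=echo -> agree -> echo
i=1: L=alpha=BASE, R=delta -> take RIGHT -> delta
i=2: BASE=echo L=charlie R=foxtrot all differ -> CONFLICT
i=3: L=alpha R=alpha -> agree -> alpha
i=4: L=golf, R=echo=BASE -> take LEFT -> golf
i=5: L=golf, R=foxtrot=BASE -> take LEFT -> golf
Index 3 -> alpha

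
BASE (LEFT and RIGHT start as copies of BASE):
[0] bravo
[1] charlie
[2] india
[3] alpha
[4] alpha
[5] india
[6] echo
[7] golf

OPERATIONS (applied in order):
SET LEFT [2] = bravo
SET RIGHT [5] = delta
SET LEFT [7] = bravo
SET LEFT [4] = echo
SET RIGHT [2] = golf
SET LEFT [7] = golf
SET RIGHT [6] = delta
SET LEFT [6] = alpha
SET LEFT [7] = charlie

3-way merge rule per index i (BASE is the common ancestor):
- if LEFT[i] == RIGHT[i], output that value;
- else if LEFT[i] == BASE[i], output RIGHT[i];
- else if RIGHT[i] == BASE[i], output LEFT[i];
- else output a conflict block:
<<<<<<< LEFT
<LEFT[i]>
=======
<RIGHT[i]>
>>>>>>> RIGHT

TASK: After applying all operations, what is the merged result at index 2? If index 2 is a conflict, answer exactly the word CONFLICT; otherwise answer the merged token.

Final LEFT:  [bravo, charlie, bravo, alpha, echo, india, alpha, charlie]
Final RIGHT: [bravo, charlie, golf, alpha, alpha, delta, delta, golf]
i=0: L=bravo R=bravo -> agree -> bravo
i=1: L=charlie R=charlie -> agree -> charlie
i=2: BASE=india L=bravo R=golf all differ -> CONFLICT
i=3: L=alpha R=alpha -> agree -> alpha
i=4: L=echo, R=alpha=BASE -> take LEFT -> echo
i=5: L=india=BASE, R=delta -> take RIGHT -> delta
i=6: BASE=echo L=alpha R=delta all differ -> CONFLICT
i=7: L=charlie, R=golf=BASE -> take LEFT -> charlie
Index 2 -> CONFLICT

Answer: CONFLICT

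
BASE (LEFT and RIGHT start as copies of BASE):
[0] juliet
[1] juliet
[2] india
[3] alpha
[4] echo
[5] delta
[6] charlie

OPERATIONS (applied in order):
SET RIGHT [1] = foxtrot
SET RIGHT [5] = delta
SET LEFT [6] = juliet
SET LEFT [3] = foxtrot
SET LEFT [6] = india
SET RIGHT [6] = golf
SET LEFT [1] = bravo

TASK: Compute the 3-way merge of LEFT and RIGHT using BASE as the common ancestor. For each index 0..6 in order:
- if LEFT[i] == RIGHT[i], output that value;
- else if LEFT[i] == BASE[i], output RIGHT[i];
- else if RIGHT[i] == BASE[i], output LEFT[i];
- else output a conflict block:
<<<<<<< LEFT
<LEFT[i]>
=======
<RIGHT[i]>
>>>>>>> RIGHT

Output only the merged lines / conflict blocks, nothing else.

Final LEFT:  [juliet, bravo, india, foxtrot, echo, delta, india]
Final RIGHT: [juliet, foxtrot, india, alpha, echo, delta, golf]
i=0: L=juliet R=juliet -> agree -> juliet
i=1: BASE=juliet L=bravo R=foxtrot all differ -> CONFLICT
i=2: L=india R=india -> agree -> india
i=3: L=foxtrot, R=alpha=BASE -> take LEFT -> foxtrot
i=4: L=echo R=echo -> agree -> echo
i=5: L=delta R=delta -> agree -> delta
i=6: BASE=charlie L=india R=golf all differ -> CONFLICT

Answer: juliet
<<<<<<< LEFT
bravo
=======
foxtrot
>>>>>>> RIGHT
india
foxtrot
echo
delta
<<<<<<< LEFT
india
=======
golf
>>>>>>> RIGHT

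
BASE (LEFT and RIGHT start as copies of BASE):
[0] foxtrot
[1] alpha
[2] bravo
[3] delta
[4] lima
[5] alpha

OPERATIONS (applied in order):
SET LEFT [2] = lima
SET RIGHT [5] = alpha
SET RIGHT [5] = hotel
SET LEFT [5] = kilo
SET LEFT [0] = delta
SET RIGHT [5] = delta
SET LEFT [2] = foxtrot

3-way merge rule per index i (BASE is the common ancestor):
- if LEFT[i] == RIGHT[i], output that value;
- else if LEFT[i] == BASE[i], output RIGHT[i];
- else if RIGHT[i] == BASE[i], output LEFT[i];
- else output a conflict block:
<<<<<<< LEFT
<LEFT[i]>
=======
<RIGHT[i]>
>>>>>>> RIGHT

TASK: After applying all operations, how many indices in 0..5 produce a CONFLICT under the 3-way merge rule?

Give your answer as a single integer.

Final LEFT:  [delta, alpha, foxtrot, delta, lima, kilo]
Final RIGHT: [foxtrot, alpha, bravo, delta, lima, delta]
i=0: L=delta, R=foxtrot=BASE -> take LEFT -> delta
i=1: L=alpha R=alpha -> agree -> alpha
i=2: L=foxtrot, R=bravo=BASE -> take LEFT -> foxtrot
i=3: L=delta R=delta -> agree -> delta
i=4: L=lima R=lima -> agree -> lima
i=5: BASE=alpha L=kilo R=delta all differ -> CONFLICT
Conflict count: 1

Answer: 1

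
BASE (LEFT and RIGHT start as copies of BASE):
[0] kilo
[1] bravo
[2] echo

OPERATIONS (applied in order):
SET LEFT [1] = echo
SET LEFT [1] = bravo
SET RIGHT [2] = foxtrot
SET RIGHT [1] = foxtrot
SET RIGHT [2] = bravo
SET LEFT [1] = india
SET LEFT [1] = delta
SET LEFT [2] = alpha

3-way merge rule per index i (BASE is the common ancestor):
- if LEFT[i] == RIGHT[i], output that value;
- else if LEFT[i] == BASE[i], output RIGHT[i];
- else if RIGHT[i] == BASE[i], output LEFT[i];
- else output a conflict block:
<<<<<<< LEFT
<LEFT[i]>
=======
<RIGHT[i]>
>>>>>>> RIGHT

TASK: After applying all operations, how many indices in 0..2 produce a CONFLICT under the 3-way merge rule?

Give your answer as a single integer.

Answer: 2

Derivation:
Final LEFT:  [kilo, delta, alpha]
Final RIGHT: [kilo, foxtrot, bravo]
i=0: L=kilo R=kilo -> agree -> kilo
i=1: BASE=bravo L=delta R=foxtrot all differ -> CONFLICT
i=2: BASE=echo L=alpha R=bravo all differ -> CONFLICT
Conflict count: 2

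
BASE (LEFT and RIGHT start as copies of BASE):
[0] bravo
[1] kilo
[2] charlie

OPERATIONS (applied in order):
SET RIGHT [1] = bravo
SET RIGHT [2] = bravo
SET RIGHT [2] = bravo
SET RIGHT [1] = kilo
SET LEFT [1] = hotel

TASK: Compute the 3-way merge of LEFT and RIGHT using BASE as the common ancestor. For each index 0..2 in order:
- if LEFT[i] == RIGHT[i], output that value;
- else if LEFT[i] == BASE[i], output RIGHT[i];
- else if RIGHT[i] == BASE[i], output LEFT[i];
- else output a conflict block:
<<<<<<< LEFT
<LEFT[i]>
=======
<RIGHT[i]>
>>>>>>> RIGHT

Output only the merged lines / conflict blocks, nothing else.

Final LEFT:  [bravo, hotel, charlie]
Final RIGHT: [bravo, kilo, bravo]
i=0: L=bravo R=bravo -> agree -> bravo
i=1: L=hotel, R=kilo=BASE -> take LEFT -> hotel
i=2: L=charlie=BASE, R=bravo -> take RIGHT -> bravo

Answer: bravo
hotel
bravo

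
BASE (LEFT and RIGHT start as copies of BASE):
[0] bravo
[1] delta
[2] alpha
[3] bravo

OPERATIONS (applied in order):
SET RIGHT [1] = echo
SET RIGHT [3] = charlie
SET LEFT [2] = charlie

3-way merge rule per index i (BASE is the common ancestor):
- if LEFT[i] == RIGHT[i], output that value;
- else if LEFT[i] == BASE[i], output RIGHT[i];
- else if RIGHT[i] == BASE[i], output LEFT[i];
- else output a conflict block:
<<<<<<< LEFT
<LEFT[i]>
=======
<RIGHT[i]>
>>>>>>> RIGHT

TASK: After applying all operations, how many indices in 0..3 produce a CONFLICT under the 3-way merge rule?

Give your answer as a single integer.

Answer: 0

Derivation:
Final LEFT:  [bravo, delta, charlie, bravo]
Final RIGHT: [bravo, echo, alpha, charlie]
i=0: L=bravo R=bravo -> agree -> bravo
i=1: L=delta=BASE, R=echo -> take RIGHT -> echo
i=2: L=charlie, R=alpha=BASE -> take LEFT -> charlie
i=3: L=bravo=BASE, R=charlie -> take RIGHT -> charlie
Conflict count: 0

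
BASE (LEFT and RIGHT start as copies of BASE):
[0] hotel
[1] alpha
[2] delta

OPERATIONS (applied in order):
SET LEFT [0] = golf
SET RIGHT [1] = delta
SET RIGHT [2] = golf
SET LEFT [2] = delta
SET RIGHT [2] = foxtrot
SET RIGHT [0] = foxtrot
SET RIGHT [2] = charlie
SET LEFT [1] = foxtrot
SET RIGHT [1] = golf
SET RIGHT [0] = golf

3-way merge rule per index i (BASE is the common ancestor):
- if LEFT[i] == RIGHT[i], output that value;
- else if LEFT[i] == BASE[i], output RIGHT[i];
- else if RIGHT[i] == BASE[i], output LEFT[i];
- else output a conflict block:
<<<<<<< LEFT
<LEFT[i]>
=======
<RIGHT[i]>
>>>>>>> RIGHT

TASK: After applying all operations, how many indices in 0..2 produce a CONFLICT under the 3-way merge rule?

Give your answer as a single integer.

Final LEFT:  [golf, foxtrot, delta]
Final RIGHT: [golf, golf, charlie]
i=0: L=golf R=golf -> agree -> golf
i=1: BASE=alpha L=foxtrot R=golf all differ -> CONFLICT
i=2: L=delta=BASE, R=charlie -> take RIGHT -> charlie
Conflict count: 1

Answer: 1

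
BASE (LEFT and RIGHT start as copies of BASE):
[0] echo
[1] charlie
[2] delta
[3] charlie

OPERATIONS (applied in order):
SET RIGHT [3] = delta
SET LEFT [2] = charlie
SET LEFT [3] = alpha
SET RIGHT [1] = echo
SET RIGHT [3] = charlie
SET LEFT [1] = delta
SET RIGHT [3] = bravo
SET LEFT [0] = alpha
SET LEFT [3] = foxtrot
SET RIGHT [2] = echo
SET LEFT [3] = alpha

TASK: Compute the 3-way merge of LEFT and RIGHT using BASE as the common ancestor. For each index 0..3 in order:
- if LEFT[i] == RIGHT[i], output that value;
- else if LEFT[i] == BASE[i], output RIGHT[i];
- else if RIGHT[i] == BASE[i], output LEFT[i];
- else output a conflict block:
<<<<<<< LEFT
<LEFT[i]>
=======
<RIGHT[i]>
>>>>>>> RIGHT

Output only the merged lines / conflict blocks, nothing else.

Answer: alpha
<<<<<<< LEFT
delta
=======
echo
>>>>>>> RIGHT
<<<<<<< LEFT
charlie
=======
echo
>>>>>>> RIGHT
<<<<<<< LEFT
alpha
=======
bravo
>>>>>>> RIGHT

Derivation:
Final LEFT:  [alpha, delta, charlie, alpha]
Final RIGHT: [echo, echo, echo, bravo]
i=0: L=alpha, R=echo=BASE -> take LEFT -> alpha
i=1: BASE=charlie L=delta R=echo all differ -> CONFLICT
i=2: BASE=delta L=charlie R=echo all differ -> CONFLICT
i=3: BASE=charlie L=alpha R=bravo all differ -> CONFLICT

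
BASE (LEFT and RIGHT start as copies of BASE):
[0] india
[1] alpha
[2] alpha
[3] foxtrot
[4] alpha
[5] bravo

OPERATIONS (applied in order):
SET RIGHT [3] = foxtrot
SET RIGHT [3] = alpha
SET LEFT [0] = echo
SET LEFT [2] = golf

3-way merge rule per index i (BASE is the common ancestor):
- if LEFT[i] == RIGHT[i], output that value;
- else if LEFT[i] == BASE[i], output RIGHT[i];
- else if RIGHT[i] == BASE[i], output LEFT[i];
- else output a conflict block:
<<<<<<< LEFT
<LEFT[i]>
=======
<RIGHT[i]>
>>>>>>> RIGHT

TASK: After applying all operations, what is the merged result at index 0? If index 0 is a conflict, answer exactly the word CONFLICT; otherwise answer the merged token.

Final LEFT:  [echo, alpha, golf, foxtrot, alpha, bravo]
Final RIGHT: [india, alpha, alpha, alpha, alpha, bravo]
i=0: L=echo, R=india=BASE -> take LEFT -> echo
i=1: L=alpha R=alpha -> agree -> alpha
i=2: L=golf, R=alpha=BASE -> take LEFT -> golf
i=3: L=foxtrot=BASE, R=alpha -> take RIGHT -> alpha
i=4: L=alpha R=alpha -> agree -> alpha
i=5: L=bravo R=bravo -> agree -> bravo
Index 0 -> echo

Answer: echo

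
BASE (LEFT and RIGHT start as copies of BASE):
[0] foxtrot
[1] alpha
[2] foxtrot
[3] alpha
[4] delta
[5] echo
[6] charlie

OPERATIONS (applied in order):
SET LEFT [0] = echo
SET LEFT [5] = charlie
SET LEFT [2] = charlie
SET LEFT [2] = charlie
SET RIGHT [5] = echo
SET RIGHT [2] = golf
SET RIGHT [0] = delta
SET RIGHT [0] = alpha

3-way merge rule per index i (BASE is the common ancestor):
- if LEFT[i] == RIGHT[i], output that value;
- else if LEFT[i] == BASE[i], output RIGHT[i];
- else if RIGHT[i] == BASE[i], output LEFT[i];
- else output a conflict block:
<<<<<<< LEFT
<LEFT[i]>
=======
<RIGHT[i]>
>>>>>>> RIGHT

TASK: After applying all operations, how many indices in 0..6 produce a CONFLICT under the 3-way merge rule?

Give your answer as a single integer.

Final LEFT:  [echo, alpha, charlie, alpha, delta, charlie, charlie]
Final RIGHT: [alpha, alpha, golf, alpha, delta, echo, charlie]
i=0: BASE=foxtrot L=echo R=alpha all differ -> CONFLICT
i=1: L=alpha R=alpha -> agree -> alpha
i=2: BASE=foxtrot L=charlie R=golf all differ -> CONFLICT
i=3: L=alpha R=alpha -> agree -> alpha
i=4: L=delta R=delta -> agree -> delta
i=5: L=charlie, R=echo=BASE -> take LEFT -> charlie
i=6: L=charlie R=charlie -> agree -> charlie
Conflict count: 2

Answer: 2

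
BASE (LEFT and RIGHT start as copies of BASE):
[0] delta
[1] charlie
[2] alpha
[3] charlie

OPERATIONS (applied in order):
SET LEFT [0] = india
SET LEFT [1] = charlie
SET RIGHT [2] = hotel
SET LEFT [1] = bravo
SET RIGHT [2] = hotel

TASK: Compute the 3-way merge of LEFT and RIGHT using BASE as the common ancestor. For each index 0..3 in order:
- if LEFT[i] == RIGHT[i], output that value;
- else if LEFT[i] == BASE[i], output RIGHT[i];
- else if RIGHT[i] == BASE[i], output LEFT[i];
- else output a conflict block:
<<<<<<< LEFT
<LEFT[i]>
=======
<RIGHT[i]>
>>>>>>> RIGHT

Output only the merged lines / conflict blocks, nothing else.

Answer: india
bravo
hotel
charlie

Derivation:
Final LEFT:  [india, bravo, alpha, charlie]
Final RIGHT: [delta, charlie, hotel, charlie]
i=0: L=india, R=delta=BASE -> take LEFT -> india
i=1: L=bravo, R=charlie=BASE -> take LEFT -> bravo
i=2: L=alpha=BASE, R=hotel -> take RIGHT -> hotel
i=3: L=charlie R=charlie -> agree -> charlie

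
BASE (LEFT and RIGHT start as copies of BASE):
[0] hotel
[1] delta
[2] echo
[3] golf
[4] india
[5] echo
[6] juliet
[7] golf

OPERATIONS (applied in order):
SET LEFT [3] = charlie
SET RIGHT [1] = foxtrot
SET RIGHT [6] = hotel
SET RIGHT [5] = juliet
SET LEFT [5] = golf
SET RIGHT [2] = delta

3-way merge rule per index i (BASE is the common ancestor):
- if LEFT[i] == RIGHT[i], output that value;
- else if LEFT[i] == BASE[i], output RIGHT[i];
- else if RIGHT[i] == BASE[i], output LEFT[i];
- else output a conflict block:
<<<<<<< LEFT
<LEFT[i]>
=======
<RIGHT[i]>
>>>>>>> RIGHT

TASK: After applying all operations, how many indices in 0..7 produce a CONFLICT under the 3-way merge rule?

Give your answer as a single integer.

Answer: 1

Derivation:
Final LEFT:  [hotel, delta, echo, charlie, india, golf, juliet, golf]
Final RIGHT: [hotel, foxtrot, delta, golf, india, juliet, hotel, golf]
i=0: L=hotel R=hotel -> agree -> hotel
i=1: L=delta=BASE, R=foxtrot -> take RIGHT -> foxtrot
i=2: L=echo=BASE, R=delta -> take RIGHT -> delta
i=3: L=charlie, R=golf=BASE -> take LEFT -> charlie
i=4: L=india R=india -> agree -> india
i=5: BASE=echo L=golf R=juliet all differ -> CONFLICT
i=6: L=juliet=BASE, R=hotel -> take RIGHT -> hotel
i=7: L=golf R=golf -> agree -> golf
Conflict count: 1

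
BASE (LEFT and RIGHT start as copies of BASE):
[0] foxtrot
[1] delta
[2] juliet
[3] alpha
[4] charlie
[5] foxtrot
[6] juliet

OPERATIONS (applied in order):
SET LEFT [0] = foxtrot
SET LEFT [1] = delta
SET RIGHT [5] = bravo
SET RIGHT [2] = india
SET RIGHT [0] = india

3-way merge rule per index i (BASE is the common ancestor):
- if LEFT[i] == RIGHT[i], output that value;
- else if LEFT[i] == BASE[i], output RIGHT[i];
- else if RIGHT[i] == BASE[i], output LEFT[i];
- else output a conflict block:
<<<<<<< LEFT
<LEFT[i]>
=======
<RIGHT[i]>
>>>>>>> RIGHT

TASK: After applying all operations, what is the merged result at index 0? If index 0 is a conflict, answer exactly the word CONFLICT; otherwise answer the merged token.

Answer: india

Derivation:
Final LEFT:  [foxtrot, delta, juliet, alpha, charlie, foxtrot, juliet]
Final RIGHT: [india, delta, india, alpha, charlie, bravo, juliet]
i=0: L=foxtrot=BASE, R=india -> take RIGHT -> india
i=1: L=delta R=delta -> agree -> delta
i=2: L=juliet=BASE, R=india -> take RIGHT -> india
i=3: L=alpha R=alpha -> agree -> alpha
i=4: L=charlie R=charlie -> agree -> charlie
i=5: L=foxtrot=BASE, R=bravo -> take RIGHT -> bravo
i=6: L=juliet R=juliet -> agree -> juliet
Index 0 -> india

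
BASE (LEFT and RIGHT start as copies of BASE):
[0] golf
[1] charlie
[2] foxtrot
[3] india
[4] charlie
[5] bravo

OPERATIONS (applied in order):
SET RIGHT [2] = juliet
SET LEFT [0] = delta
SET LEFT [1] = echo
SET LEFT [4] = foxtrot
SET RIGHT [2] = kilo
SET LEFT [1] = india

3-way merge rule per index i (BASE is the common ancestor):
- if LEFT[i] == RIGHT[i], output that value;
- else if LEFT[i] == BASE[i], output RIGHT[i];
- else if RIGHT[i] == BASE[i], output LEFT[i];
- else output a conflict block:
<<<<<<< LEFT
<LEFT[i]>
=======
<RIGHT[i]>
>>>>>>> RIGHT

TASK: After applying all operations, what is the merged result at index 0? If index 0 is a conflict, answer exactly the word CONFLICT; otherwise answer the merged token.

Final LEFT:  [delta, india, foxtrot, india, foxtrot, bravo]
Final RIGHT: [golf, charlie, kilo, india, charlie, bravo]
i=0: L=delta, R=golf=BASE -> take LEFT -> delta
i=1: L=india, R=charlie=BASE -> take LEFT -> india
i=2: L=foxtrot=BASE, R=kilo -> take RIGHT -> kilo
i=3: L=india R=india -> agree -> india
i=4: L=foxtrot, R=charlie=BASE -> take LEFT -> foxtrot
i=5: L=bravo R=bravo -> agree -> bravo
Index 0 -> delta

Answer: delta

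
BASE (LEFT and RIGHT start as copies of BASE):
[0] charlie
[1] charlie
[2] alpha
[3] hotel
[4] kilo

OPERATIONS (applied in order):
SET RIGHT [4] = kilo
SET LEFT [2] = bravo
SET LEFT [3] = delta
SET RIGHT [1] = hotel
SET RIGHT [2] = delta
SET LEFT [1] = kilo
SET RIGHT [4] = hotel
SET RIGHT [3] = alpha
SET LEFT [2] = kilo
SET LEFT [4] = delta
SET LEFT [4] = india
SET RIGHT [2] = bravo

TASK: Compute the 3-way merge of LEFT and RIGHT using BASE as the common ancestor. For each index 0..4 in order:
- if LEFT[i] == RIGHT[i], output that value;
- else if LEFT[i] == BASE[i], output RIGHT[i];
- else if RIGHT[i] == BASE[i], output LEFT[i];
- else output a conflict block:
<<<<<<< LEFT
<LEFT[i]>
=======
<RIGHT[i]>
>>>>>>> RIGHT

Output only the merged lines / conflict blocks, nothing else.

Answer: charlie
<<<<<<< LEFT
kilo
=======
hotel
>>>>>>> RIGHT
<<<<<<< LEFT
kilo
=======
bravo
>>>>>>> RIGHT
<<<<<<< LEFT
delta
=======
alpha
>>>>>>> RIGHT
<<<<<<< LEFT
india
=======
hotel
>>>>>>> RIGHT

Derivation:
Final LEFT:  [charlie, kilo, kilo, delta, india]
Final RIGHT: [charlie, hotel, bravo, alpha, hotel]
i=0: L=charlie R=charlie -> agree -> charlie
i=1: BASE=charlie L=kilo R=hotel all differ -> CONFLICT
i=2: BASE=alpha L=kilo R=bravo all differ -> CONFLICT
i=3: BASE=hotel L=delta R=alpha all differ -> CONFLICT
i=4: BASE=kilo L=india R=hotel all differ -> CONFLICT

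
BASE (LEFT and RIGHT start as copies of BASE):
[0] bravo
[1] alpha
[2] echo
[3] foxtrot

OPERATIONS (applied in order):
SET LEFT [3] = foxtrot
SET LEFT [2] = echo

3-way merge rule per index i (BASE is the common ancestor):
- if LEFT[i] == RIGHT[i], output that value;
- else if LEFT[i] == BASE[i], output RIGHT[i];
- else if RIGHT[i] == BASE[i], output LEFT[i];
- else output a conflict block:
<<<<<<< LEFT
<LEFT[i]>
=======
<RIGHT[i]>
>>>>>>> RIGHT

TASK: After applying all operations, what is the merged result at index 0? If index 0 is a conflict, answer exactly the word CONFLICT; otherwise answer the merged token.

Final LEFT:  [bravo, alpha, echo, foxtrot]
Final RIGHT: [bravo, alpha, echo, foxtrot]
i=0: L=bravo R=bravo -> agree -> bravo
i=1: L=alpha R=alpha -> agree -> alpha
i=2: L=echo R=echo -> agree -> echo
i=3: L=foxtrot R=foxtrot -> agree -> foxtrot
Index 0 -> bravo

Answer: bravo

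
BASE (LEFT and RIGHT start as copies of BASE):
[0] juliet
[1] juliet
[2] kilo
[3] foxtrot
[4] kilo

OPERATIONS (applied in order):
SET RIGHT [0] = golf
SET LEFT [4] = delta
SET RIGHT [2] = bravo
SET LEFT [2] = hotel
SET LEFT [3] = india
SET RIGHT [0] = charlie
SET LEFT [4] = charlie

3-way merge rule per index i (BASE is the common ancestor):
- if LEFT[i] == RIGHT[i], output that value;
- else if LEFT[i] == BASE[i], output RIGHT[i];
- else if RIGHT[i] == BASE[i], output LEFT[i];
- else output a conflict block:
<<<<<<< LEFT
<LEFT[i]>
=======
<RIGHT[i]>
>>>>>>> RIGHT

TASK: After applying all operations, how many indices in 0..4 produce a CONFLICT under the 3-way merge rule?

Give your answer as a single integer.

Answer: 1

Derivation:
Final LEFT:  [juliet, juliet, hotel, india, charlie]
Final RIGHT: [charlie, juliet, bravo, foxtrot, kilo]
i=0: L=juliet=BASE, R=charlie -> take RIGHT -> charlie
i=1: L=juliet R=juliet -> agree -> juliet
i=2: BASE=kilo L=hotel R=bravo all differ -> CONFLICT
i=3: L=india, R=foxtrot=BASE -> take LEFT -> india
i=4: L=charlie, R=kilo=BASE -> take LEFT -> charlie
Conflict count: 1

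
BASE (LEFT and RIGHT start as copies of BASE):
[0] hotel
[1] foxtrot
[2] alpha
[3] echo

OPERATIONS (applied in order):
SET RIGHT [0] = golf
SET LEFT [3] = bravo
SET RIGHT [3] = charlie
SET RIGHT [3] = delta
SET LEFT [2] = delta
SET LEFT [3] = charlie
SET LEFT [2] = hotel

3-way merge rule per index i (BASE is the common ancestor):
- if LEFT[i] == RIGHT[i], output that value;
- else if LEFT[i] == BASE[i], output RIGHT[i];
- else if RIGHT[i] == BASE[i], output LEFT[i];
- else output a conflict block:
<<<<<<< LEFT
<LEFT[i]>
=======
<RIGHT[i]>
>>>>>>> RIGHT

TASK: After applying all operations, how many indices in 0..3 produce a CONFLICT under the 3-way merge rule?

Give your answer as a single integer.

Final LEFT:  [hotel, foxtrot, hotel, charlie]
Final RIGHT: [golf, foxtrot, alpha, delta]
i=0: L=hotel=BASE, R=golf -> take RIGHT -> golf
i=1: L=foxtrot R=foxtrot -> agree -> foxtrot
i=2: L=hotel, R=alpha=BASE -> take LEFT -> hotel
i=3: BASE=echo L=charlie R=delta all differ -> CONFLICT
Conflict count: 1

Answer: 1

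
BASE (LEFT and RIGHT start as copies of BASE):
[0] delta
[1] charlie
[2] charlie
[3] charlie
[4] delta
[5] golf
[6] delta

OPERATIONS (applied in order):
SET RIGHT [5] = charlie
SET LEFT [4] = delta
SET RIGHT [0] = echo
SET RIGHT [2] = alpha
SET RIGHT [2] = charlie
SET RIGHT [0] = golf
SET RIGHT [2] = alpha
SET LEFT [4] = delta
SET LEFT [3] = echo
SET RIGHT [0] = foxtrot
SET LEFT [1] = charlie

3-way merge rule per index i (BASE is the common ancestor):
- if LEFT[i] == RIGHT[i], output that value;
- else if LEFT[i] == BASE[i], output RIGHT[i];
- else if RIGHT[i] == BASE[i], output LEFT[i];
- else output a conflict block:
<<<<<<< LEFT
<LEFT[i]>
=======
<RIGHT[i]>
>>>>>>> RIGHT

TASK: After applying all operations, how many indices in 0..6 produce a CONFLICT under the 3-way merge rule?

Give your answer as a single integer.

Final LEFT:  [delta, charlie, charlie, echo, delta, golf, delta]
Final RIGHT: [foxtrot, charlie, alpha, charlie, delta, charlie, delta]
i=0: L=delta=BASE, R=foxtrot -> take RIGHT -> foxtrot
i=1: L=charlie R=charlie -> agree -> charlie
i=2: L=charlie=BASE, R=alpha -> take RIGHT -> alpha
i=3: L=echo, R=charlie=BASE -> take LEFT -> echo
i=4: L=delta R=delta -> agree -> delta
i=5: L=golf=BASE, R=charlie -> take RIGHT -> charlie
i=6: L=delta R=delta -> agree -> delta
Conflict count: 0

Answer: 0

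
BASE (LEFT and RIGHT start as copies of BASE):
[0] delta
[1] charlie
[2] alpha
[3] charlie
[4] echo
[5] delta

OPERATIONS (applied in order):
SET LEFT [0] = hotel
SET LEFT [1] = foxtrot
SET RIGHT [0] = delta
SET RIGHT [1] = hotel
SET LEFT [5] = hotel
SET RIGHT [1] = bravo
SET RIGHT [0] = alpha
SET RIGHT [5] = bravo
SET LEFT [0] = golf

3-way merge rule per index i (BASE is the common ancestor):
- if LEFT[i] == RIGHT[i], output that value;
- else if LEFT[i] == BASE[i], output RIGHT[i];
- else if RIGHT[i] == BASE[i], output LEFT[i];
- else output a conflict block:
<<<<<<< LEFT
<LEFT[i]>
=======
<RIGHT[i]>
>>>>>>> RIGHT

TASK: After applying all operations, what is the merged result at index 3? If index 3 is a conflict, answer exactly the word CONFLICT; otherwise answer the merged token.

Answer: charlie

Derivation:
Final LEFT:  [golf, foxtrot, alpha, charlie, echo, hotel]
Final RIGHT: [alpha, bravo, alpha, charlie, echo, bravo]
i=0: BASE=delta L=golf R=alpha all differ -> CONFLICT
i=1: BASE=charlie L=foxtrot R=bravo all differ -> CONFLICT
i=2: L=alpha R=alpha -> agree -> alpha
i=3: L=charlie R=charlie -> agree -> charlie
i=4: L=echo R=echo -> agree -> echo
i=5: BASE=delta L=hotel R=bravo all differ -> CONFLICT
Index 3 -> charlie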